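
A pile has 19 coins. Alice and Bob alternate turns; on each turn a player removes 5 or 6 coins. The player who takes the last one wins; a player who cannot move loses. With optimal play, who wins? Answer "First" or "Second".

First

i:   0  1  2  3  4  5  6  7  8  9 10 11 12 13 14 15 16 17 18 19
     L  L  L  L  L  W  W  W  W  W  W  L  L  L  L  L  W  W  W  W
Position 19 is W, so the first player wins.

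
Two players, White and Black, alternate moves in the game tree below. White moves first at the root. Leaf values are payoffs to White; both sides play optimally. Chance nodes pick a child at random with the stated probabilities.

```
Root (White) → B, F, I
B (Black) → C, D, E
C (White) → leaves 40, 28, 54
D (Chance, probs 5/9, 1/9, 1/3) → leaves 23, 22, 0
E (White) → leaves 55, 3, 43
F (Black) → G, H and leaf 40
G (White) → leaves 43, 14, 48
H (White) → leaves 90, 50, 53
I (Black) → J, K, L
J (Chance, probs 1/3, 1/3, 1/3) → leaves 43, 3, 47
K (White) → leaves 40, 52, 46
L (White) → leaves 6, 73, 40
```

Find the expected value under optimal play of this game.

C (White): max(40, 28, 54) = 54
D (Chance): 5/9·23 + 1/9·22 + 1/3·0 = 15.22
E (White): max(55, 3, 43) = 55
B (Black): min(54, 15.22, 55) = 15.22
G (White): max(43, 14, 48) = 48
H (White): max(90, 50, 53) = 90
F (Black): min(48, 90, 40) = 40
J (Chance): 1/3·43 + 1/3·3 + 1/3·47 = 31
K (White): max(40, 52, 46) = 52
L (White): max(6, 73, 40) = 73
I (Black): min(31, 52, 73) = 31
Root (White): max(15.22, 40, 31) = 40

40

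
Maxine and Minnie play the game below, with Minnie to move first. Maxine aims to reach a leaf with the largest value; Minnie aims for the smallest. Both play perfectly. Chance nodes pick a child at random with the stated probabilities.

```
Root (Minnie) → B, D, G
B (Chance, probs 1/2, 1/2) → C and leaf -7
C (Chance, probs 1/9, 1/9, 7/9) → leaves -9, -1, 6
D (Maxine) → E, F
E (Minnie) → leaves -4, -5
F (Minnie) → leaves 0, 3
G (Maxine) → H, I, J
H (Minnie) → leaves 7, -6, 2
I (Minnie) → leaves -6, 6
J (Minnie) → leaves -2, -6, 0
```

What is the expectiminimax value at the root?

C (Chance): 1/9·-9 + 1/9·-1 + 7/9·6 = 3.56
B (Chance): 1/2·3.56 + 1/2·-7 = -1.72
E (Minnie): min(-4, -5) = -5
F (Minnie): min(0, 3) = 0
D (Maxine): max(-5, 0) = 0
H (Minnie): min(7, -6, 2) = -6
I (Minnie): min(-6, 6) = -6
J (Minnie): min(-2, -6, 0) = -6
G (Maxine): max(-6, -6, -6) = -6
Root (Minnie): min(-1.72, 0, -6) = -6

-6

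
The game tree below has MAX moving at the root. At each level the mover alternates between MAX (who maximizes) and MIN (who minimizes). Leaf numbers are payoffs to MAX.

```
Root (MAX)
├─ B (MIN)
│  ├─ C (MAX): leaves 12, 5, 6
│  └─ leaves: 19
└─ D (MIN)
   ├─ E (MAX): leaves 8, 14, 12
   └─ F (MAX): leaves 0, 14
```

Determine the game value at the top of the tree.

C (MAX): max(12, 5, 6) = 12
B (MIN): min(12, 19) = 12
E (MAX): max(8, 14, 12) = 14
F (MAX): max(0, 14) = 14
D (MIN): min(14, 14) = 14
Root (MAX): max(12, 14) = 14

14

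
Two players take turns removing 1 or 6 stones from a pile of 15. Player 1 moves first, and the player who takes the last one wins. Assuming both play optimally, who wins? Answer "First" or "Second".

First

i:   0  1  2  3  4  5  6  7  8  9 10 11 12 13 14 15
     L  W  L  W  L  W  W  L  W  L  W  L  W  W  L  W
Position 15 is W, so the first player wins.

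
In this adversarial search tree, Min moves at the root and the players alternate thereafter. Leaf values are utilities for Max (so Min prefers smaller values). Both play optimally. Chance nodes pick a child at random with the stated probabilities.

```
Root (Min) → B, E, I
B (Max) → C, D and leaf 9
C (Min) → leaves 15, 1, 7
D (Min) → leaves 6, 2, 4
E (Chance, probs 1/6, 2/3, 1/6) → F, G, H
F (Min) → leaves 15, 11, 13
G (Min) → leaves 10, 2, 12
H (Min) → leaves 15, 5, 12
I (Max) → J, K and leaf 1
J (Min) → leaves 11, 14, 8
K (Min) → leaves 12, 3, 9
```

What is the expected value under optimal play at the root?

4

C (Min): min(15, 1, 7) = 1
D (Min): min(6, 2, 4) = 2
B (Max): max(1, 2, 9) = 9
F (Min): min(15, 11, 13) = 11
G (Min): min(10, 2, 12) = 2
H (Min): min(15, 5, 12) = 5
E (Chance): 1/6·11 + 2/3·2 + 1/6·5 = 4
J (Min): min(11, 14, 8) = 8
K (Min): min(12, 3, 9) = 3
I (Max): max(8, 3, 1) = 8
Root (Min): min(9, 4, 8) = 4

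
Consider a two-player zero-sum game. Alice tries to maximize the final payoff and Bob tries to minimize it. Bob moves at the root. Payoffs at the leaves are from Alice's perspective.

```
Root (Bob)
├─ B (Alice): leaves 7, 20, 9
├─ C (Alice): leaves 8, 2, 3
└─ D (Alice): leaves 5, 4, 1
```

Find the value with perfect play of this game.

5

B (Alice): max(7, 20, 9) = 20
C (Alice): max(8, 2, 3) = 8
D (Alice): max(5, 4, 1) = 5
Root (Bob): min(20, 8, 5) = 5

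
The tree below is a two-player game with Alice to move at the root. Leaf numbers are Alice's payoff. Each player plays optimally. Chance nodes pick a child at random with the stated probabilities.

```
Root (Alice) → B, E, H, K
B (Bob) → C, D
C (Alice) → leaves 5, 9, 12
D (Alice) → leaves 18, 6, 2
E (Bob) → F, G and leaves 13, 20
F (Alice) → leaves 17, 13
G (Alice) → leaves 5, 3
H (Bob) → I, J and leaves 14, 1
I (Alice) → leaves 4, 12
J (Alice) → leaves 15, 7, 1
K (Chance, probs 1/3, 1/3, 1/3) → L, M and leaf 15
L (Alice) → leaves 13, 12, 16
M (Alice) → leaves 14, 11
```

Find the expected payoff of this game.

15

C (Alice): max(5, 9, 12) = 12
D (Alice): max(18, 6, 2) = 18
B (Bob): min(12, 18) = 12
F (Alice): max(17, 13) = 17
G (Alice): max(5, 3) = 5
E (Bob): min(17, 5, 13, 20) = 5
I (Alice): max(4, 12) = 12
J (Alice): max(15, 7, 1) = 15
H (Bob): min(12, 15, 14, 1) = 1
L (Alice): max(13, 12, 16) = 16
M (Alice): max(14, 11) = 14
K (Chance): 1/3·16 + 1/3·14 + 1/3·15 = 15
Root (Alice): max(12, 5, 1, 15) = 15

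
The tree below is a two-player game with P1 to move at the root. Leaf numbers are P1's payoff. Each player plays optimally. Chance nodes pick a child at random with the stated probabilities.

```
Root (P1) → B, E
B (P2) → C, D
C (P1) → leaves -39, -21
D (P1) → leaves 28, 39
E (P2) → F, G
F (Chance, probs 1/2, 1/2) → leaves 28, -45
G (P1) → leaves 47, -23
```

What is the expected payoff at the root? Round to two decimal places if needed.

-8.5

C (P1): max(-39, -21) = -21
D (P1): max(28, 39) = 39
B (P2): min(-21, 39) = -21
F (Chance): 1/2·28 + 1/2·-45 = -8.5
G (P1): max(47, -23) = 47
E (P2): min(-8.5, 47) = -8.5
Root (P1): max(-21, -8.5) = -8.5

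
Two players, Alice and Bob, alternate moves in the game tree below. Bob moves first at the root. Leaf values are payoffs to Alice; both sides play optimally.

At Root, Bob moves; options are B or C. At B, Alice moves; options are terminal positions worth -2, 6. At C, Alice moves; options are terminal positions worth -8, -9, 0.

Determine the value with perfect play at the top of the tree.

B (Alice): max(-2, 6) = 6
C (Alice): max(-8, -9, 0) = 0
Root (Bob): min(6, 0) = 0

0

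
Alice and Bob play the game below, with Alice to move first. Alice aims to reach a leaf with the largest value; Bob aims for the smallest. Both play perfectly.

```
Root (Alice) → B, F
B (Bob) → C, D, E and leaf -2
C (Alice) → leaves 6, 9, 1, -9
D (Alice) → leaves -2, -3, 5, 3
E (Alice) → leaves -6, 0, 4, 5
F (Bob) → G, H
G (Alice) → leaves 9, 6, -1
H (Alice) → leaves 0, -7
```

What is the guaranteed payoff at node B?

-2

C: max(6, 9, 1, -9) = 9
D: max(-2, -3, 5, 3) = 5
E: max(-6, 0, 4, 5) = 5
B: min(9, 5, 5, -2) = -2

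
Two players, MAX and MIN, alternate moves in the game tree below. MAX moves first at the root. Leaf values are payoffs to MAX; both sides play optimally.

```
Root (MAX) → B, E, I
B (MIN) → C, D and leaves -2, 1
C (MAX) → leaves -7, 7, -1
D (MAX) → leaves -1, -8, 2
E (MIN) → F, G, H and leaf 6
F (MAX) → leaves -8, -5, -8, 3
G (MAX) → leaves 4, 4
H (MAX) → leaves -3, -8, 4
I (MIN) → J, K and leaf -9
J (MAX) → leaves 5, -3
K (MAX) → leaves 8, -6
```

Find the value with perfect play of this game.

C (MAX): max(-7, 7, -1) = 7
D (MAX): max(-1, -8, 2) = 2
B (MIN): min(7, 2, -2, 1) = -2
F (MAX): max(-8, -5, -8, 3) = 3
G (MAX): max(4, 4) = 4
H (MAX): max(-3, -8, 4) = 4
E (MIN): min(3, 4, 4, 6) = 3
J (MAX): max(5, -3) = 5
K (MAX): max(8, -6) = 8
I (MIN): min(5, 8, -9) = -9
Root (MAX): max(-2, 3, -9) = 3

3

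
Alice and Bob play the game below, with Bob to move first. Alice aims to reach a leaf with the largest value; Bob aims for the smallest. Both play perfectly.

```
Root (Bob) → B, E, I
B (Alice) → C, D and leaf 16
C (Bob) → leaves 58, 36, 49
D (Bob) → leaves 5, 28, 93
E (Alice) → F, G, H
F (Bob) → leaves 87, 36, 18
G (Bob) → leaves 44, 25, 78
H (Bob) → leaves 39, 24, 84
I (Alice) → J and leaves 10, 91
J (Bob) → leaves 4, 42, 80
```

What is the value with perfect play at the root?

C (Bob): min(58, 36, 49) = 36
D (Bob): min(5, 28, 93) = 5
B (Alice): max(36, 5, 16) = 36
F (Bob): min(87, 36, 18) = 18
G (Bob): min(44, 25, 78) = 25
H (Bob): min(39, 24, 84) = 24
E (Alice): max(18, 25, 24) = 25
J (Bob): min(4, 42, 80) = 4
I (Alice): max(4, 10, 91) = 91
Root (Bob): min(36, 25, 91) = 25

25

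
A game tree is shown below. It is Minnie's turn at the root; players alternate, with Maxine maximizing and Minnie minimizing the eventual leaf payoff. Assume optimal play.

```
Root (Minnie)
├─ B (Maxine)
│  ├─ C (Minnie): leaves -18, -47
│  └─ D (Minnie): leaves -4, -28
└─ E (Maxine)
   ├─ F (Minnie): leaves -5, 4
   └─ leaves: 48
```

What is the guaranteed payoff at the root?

-28

C (Minnie): min(-18, -47) = -47
D (Minnie): min(-4, -28) = -28
B (Maxine): max(-47, -28) = -28
F (Minnie): min(-5, 4) = -5
E (Maxine): max(-5, 48) = 48
Root (Minnie): min(-28, 48) = -28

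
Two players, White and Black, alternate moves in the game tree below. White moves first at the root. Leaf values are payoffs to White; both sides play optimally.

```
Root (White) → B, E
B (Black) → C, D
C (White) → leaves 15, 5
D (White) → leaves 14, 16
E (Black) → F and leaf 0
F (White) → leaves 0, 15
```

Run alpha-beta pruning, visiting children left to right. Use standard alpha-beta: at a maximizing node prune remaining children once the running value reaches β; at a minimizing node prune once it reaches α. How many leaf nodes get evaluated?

C [α=-∞,β=+∞]: v=15
D [α=-∞,β=15]: v=16
B [α=-∞,β=+∞]: v=15
F [α=15,β=+∞]: v=15
E [α=15,β=+∞]: v=15 after child 1 ≤ α → α-cutoff, skip 1
Root [α=-∞,β=+∞]: v=15
Leaves evaluated: 6 of 7.

6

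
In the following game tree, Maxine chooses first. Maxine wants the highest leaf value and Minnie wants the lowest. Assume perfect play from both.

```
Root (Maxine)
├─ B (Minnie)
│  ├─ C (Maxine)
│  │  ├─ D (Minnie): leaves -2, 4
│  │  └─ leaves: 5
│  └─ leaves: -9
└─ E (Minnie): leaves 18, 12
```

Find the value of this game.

D (Minnie): min(-2, 4) = -2
C (Maxine): max(-2, 5) = 5
B (Minnie): min(5, -9) = -9
E (Minnie): min(18, 12) = 12
Root (Maxine): max(-9, 12) = 12

12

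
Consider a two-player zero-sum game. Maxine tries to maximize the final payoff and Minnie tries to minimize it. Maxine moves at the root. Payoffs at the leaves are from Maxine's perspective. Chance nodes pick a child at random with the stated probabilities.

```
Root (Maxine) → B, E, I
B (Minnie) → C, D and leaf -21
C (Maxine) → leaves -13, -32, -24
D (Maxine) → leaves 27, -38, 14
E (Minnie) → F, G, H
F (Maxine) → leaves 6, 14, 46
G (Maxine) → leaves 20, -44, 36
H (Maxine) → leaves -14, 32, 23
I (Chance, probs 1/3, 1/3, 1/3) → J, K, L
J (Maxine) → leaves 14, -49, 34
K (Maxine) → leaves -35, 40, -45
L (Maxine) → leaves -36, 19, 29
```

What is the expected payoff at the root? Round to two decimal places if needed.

C (Maxine): max(-13, -32, -24) = -13
D (Maxine): max(27, -38, 14) = 27
B (Minnie): min(-13, 27, -21) = -21
F (Maxine): max(6, 14, 46) = 46
G (Maxine): max(20, -44, 36) = 36
H (Maxine): max(-14, 32, 23) = 32
E (Minnie): min(46, 36, 32) = 32
J (Maxine): max(14, -49, 34) = 34
K (Maxine): max(-35, 40, -45) = 40
L (Maxine): max(-36, 19, 29) = 29
I (Chance): 1/3·34 + 1/3·40 + 1/3·29 = 34.33
Root (Maxine): max(-21, 32, 34.33) = 34.33

34.33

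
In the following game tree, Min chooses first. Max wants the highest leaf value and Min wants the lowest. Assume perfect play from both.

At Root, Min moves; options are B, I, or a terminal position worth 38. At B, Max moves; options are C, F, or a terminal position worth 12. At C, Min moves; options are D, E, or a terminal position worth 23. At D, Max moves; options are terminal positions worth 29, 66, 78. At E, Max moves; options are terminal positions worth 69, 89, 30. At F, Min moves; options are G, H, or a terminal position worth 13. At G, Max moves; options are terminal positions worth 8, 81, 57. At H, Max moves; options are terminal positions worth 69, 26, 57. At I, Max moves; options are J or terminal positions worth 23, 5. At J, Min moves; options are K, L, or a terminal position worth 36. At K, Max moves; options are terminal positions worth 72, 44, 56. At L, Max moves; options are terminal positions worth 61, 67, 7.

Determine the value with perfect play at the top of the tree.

23

D (Max): max(29, 66, 78) = 78
E (Max): max(69, 89, 30) = 89
C (Min): min(78, 89, 23) = 23
G (Max): max(8, 81, 57) = 81
H (Max): max(69, 26, 57) = 69
F (Min): min(81, 69, 13) = 13
B (Max): max(23, 13, 12) = 23
K (Max): max(72, 44, 56) = 72
L (Max): max(61, 67, 7) = 67
J (Min): min(72, 67, 36) = 36
I (Max): max(36, 23, 5) = 36
Root (Min): min(23, 36, 38) = 23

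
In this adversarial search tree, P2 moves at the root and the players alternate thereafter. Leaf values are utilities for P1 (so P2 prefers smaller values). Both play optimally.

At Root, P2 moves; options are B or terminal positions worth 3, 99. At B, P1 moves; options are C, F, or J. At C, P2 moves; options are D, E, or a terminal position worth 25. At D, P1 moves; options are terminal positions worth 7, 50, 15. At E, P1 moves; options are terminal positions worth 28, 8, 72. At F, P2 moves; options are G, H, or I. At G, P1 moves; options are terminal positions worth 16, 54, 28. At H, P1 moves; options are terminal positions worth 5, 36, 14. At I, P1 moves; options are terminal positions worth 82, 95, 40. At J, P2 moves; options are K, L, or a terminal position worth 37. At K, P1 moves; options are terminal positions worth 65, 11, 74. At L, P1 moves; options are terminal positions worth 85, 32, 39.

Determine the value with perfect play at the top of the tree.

3

D (P1): max(7, 50, 15) = 50
E (P1): max(28, 8, 72) = 72
C (P2): min(50, 72, 25) = 25
G (P1): max(16, 54, 28) = 54
H (P1): max(5, 36, 14) = 36
I (P1): max(82, 95, 40) = 95
F (P2): min(54, 36, 95) = 36
K (P1): max(65, 11, 74) = 74
L (P1): max(85, 32, 39) = 85
J (P2): min(74, 85, 37) = 37
B (P1): max(25, 36, 37) = 37
Root (P2): min(37, 3, 99) = 3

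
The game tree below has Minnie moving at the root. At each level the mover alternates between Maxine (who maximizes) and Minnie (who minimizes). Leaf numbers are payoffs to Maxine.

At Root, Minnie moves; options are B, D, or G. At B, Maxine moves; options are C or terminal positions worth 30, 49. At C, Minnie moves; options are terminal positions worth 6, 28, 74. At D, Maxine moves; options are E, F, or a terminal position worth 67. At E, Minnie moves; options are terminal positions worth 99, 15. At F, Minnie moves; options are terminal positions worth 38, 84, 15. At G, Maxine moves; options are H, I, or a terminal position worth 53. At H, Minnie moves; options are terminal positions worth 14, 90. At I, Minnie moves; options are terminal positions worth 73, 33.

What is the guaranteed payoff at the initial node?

C (Minnie): min(6, 28, 74) = 6
B (Maxine): max(6, 30, 49) = 49
E (Minnie): min(99, 15) = 15
F (Minnie): min(38, 84, 15) = 15
D (Maxine): max(15, 15, 67) = 67
H (Minnie): min(14, 90) = 14
I (Minnie): min(73, 33) = 33
G (Maxine): max(14, 33, 53) = 53
Root (Minnie): min(49, 67, 53) = 49

49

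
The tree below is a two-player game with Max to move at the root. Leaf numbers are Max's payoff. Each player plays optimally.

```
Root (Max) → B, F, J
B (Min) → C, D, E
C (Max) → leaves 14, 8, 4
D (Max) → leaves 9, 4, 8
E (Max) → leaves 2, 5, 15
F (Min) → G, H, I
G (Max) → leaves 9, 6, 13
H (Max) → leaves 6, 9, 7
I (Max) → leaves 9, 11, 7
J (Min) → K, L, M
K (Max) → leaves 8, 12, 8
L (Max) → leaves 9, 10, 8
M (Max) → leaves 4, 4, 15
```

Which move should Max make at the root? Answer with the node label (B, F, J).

J

C (Max): max(14, 8, 4) = 14
D (Max): max(9, 4, 8) = 9
E (Max): max(2, 5, 15) = 15
B (Min): min(14, 9, 15) = 9
G (Max): max(9, 6, 13) = 13
H (Max): max(6, 9, 7) = 9
I (Max): max(9, 11, 7) = 11
F (Min): min(13, 9, 11) = 9
K (Max): max(8, 12, 8) = 12
L (Max): max(9, 10, 8) = 10
M (Max): max(4, 4, 15) = 15
J (Min): min(12, 10, 15) = 10
Root (Max): max(9, 9, 10) = 10
Max picks the child with the highest value: J (value 10).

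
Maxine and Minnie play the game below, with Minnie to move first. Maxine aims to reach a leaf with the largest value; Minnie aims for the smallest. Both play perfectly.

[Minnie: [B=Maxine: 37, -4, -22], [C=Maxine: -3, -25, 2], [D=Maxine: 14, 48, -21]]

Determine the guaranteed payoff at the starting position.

2

B (Maxine): max(37, -4, -22) = 37
C (Maxine): max(-3, -25, 2) = 2
D (Maxine): max(14, 48, -21) = 48
Root (Minnie): min(37, 2, 48) = 2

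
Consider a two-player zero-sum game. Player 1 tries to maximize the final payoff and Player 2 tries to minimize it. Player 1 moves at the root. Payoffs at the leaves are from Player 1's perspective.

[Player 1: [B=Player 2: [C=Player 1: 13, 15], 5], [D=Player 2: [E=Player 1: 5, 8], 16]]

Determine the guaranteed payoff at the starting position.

8

C (Player 1): max(13, 15) = 15
B (Player 2): min(15, 5) = 5
E (Player 1): max(5, 8) = 8
D (Player 2): min(8, 16) = 8
Root (Player 1): max(5, 8) = 8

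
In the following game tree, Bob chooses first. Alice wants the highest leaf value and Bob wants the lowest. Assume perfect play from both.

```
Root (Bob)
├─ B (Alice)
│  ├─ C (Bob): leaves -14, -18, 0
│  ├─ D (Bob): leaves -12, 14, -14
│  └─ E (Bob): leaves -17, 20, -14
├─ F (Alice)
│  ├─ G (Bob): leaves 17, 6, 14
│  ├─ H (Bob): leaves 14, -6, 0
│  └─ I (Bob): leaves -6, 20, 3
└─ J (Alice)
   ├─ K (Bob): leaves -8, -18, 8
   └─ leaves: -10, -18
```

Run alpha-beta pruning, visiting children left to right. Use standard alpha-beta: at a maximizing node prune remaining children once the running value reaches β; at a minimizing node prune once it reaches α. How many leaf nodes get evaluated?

14

C [α=-∞,β=+∞]: v=-18
D [α=-18,β=+∞]: v=-14
E [α=-14,β=+∞]: v=-17 after child 1 ≤ α → α-cutoff, skip 2
B [α=-∞,β=+∞]: v=-14
G [α=-∞,β=-14]: v=6
F [α=-∞,β=-14]: v=6 after child 1 ≥ β → β-cutoff, skip 2
K [α=-∞,β=-14]: v=-18
J [α=-∞,β=-14]: v=-10 after child 2 ≥ β → β-cutoff, skip 1
Root [α=-∞,β=+∞]: v=-14
Leaves evaluated: 14 of 23.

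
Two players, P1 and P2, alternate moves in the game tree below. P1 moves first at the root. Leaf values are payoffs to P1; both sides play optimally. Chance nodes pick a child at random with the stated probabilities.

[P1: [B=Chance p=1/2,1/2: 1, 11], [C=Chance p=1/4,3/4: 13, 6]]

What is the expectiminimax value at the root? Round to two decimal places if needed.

B (Chance): 1/2·1 + 1/2·11 = 6
C (Chance): 1/4·13 + 3/4·6 = 7.75
Root (P1): max(6, 7.75) = 7.75

7.75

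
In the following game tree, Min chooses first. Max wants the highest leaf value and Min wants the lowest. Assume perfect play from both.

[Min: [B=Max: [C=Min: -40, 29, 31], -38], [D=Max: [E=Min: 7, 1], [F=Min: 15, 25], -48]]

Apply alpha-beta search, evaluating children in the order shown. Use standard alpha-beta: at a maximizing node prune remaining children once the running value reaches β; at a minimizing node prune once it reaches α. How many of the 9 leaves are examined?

C [α=-∞,β=+∞]: v=-40
B [α=-∞,β=+∞]: v=-38
E [α=-∞,β=-38]: v=1
D [α=-∞,β=-38]: v=1 after child 1 ≥ β → β-cutoff, skip 2
Root [α=-∞,β=+∞]: v=-38
Leaves evaluated: 6 of 9.

6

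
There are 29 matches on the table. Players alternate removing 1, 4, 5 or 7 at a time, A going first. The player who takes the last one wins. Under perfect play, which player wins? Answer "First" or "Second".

First

W/L table (W = player to move can force a win):
i:   0  1  2  3  4  5  6  7  8  9 10 11 12 13 14 15 16 17 18 19 20 21 22 23 24 25 26 27 28 29
     L  W  L  W  W  W  W  W  L  W  L  W  W  W  W  W  L  W  L  W  W  W  W  W  L  W  L  W  W  W
Position 29 is W, so the first player wins.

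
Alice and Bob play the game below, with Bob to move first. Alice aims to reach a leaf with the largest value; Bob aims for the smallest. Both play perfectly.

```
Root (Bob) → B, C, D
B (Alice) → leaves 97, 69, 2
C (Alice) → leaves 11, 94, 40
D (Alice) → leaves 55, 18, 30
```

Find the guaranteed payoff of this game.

B (Alice): max(97, 69, 2) = 97
C (Alice): max(11, 94, 40) = 94
D (Alice): max(55, 18, 30) = 55
Root (Bob): min(97, 94, 55) = 55

55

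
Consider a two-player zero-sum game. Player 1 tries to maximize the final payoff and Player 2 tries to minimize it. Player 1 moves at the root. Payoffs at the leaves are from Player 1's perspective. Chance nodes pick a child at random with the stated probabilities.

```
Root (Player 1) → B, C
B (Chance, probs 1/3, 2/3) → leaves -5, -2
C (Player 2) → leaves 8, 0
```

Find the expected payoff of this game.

B (Chance): 1/3·-5 + 2/3·-2 = -3
C (Player 2): min(8, 0) = 0
Root (Player 1): max(-3, 0) = 0

0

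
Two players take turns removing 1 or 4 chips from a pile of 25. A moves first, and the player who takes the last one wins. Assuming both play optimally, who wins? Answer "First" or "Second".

Positions where the player to move wins (W) vs loses (L):
i:   0  1  2  3  4  5  6  7  8  9 10 11 12 13 14 15 16 17 18 19 20 21 22 23 24 25
     L  W  L  W  W  L  W  L  W  W  L  W  L  W  W  L  W  L  W  W  L  W  L  W  W  L
Position 25 is L, so the second player wins.

Second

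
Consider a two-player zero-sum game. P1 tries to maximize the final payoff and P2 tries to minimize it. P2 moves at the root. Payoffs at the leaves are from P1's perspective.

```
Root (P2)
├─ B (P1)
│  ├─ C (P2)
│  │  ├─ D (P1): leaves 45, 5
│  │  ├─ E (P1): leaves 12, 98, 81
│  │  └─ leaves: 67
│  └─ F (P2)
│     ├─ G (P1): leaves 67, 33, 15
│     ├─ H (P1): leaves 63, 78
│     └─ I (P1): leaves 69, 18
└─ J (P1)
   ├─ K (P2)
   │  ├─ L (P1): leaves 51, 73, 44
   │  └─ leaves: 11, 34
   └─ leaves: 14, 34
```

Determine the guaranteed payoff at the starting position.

34

D (P1): max(45, 5) = 45
E (P1): max(12, 98, 81) = 98
C (P2): min(45, 98, 67) = 45
G (P1): max(67, 33, 15) = 67
H (P1): max(63, 78) = 78
I (P1): max(69, 18) = 69
F (P2): min(67, 78, 69) = 67
B (P1): max(45, 67) = 67
L (P1): max(51, 73, 44) = 73
K (P2): min(73, 11, 34) = 11
J (P1): max(11, 14, 34) = 34
Root (P2): min(67, 34) = 34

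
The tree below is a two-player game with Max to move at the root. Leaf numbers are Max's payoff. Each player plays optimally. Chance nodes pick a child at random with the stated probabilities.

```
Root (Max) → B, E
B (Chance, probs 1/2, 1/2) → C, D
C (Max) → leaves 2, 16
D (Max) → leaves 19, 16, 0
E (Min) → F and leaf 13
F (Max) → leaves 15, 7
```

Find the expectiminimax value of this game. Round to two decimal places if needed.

17.5

C (Max): max(2, 16) = 16
D (Max): max(19, 16, 0) = 19
B (Chance): 1/2·16 + 1/2·19 = 17.5
F (Max): max(15, 7) = 15
E (Min): min(15, 13) = 13
Root (Max): max(17.5, 13) = 17.5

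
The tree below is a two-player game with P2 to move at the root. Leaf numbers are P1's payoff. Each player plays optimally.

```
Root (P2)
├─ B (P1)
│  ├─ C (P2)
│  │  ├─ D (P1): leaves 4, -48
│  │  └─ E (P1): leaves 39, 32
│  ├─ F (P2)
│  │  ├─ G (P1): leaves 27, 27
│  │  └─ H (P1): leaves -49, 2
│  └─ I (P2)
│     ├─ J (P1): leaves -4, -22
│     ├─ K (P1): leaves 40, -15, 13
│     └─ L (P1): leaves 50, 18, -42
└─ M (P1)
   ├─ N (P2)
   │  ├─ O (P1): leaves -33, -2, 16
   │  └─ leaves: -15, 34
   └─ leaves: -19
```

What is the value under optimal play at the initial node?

-15

D (P1): max(4, -48) = 4
E (P1): max(39, 32) = 39
C (P2): min(4, 39) = 4
G (P1): max(27, 27) = 27
H (P1): max(-49, 2) = 2
F (P2): min(27, 2) = 2
J (P1): max(-4, -22) = -4
K (P1): max(40, -15, 13) = 40
L (P1): max(50, 18, -42) = 50
I (P2): min(-4, 40, 50) = -4
B (P1): max(4, 2, -4) = 4
O (P1): max(-33, -2, 16) = 16
N (P2): min(16, -15, 34) = -15
M (P1): max(-15, -19) = -15
Root (P2): min(4, -15) = -15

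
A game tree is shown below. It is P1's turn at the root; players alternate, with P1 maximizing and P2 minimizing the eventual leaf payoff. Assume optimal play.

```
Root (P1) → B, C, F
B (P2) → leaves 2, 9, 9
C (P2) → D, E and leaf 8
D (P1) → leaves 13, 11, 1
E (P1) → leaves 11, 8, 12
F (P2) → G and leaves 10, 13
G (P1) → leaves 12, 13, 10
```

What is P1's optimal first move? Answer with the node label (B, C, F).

B (P2): min(2, 9, 9) = 2
D (P1): max(13, 11, 1) = 13
E (P1): max(11, 8, 12) = 12
C (P2): min(13, 12, 8) = 8
G (P1): max(12, 13, 10) = 13
F (P2): min(13, 10, 13) = 10
Root (P1): max(2, 8, 10) = 10
P1 picks the child with the highest value: F (value 10).

F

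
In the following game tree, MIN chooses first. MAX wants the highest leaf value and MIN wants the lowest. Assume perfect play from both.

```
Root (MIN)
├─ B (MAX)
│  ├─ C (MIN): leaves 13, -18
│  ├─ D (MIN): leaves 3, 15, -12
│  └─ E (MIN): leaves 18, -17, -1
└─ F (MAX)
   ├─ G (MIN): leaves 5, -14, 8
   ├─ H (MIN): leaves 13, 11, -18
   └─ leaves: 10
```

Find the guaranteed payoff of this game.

-12

C (MIN): min(13, -18) = -18
D (MIN): min(3, 15, -12) = -12
E (MIN): min(18, -17, -1) = -17
B (MAX): max(-18, -12, -17) = -12
G (MIN): min(5, -14, 8) = -14
H (MIN): min(13, 11, -18) = -18
F (MAX): max(-14, -18, 10) = 10
Root (MIN): min(-12, 10) = -12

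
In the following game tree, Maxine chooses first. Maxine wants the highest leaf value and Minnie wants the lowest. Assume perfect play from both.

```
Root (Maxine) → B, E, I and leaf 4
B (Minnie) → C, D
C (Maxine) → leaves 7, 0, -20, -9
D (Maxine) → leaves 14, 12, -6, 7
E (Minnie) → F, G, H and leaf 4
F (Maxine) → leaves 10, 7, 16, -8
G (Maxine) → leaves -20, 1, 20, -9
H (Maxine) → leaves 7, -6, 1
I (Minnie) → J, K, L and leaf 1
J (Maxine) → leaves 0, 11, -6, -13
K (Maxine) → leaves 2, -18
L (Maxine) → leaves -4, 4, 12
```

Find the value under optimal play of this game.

C (Maxine): max(7, 0, -20, -9) = 7
D (Maxine): max(14, 12, -6, 7) = 14
B (Minnie): min(7, 14) = 7
F (Maxine): max(10, 7, 16, -8) = 16
G (Maxine): max(-20, 1, 20, -9) = 20
H (Maxine): max(7, -6, 1) = 7
E (Minnie): min(16, 20, 7, 4) = 4
J (Maxine): max(0, 11, -6, -13) = 11
K (Maxine): max(2, -18) = 2
L (Maxine): max(-4, 4, 12) = 12
I (Minnie): min(11, 2, 12, 1) = 1
Root (Maxine): max(7, 4, 1, 4) = 7

7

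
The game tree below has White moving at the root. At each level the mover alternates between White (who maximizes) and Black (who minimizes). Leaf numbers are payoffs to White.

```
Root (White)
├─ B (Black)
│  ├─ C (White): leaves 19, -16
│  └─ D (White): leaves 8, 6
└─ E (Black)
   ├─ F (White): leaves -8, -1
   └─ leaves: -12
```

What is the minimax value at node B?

C: max(19, -16) = 19
D: max(8, 6) = 8
B: min(19, 8) = 8

8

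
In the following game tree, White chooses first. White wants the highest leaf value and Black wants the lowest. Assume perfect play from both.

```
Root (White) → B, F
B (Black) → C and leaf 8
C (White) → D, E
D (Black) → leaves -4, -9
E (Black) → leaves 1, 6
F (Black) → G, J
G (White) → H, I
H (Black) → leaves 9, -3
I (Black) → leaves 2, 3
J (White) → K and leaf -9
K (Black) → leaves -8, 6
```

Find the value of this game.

D (Black): min(-4, -9) = -9
E (Black): min(1, 6) = 1
C (White): max(-9, 1) = 1
B (Black): min(1, 8) = 1
H (Black): min(9, -3) = -3
I (Black): min(2, 3) = 2
G (White): max(-3, 2) = 2
K (Black): min(-8, 6) = -8
J (White): max(-8, -9) = -8
F (Black): min(2, -8) = -8
Root (White): max(1, -8) = 1

1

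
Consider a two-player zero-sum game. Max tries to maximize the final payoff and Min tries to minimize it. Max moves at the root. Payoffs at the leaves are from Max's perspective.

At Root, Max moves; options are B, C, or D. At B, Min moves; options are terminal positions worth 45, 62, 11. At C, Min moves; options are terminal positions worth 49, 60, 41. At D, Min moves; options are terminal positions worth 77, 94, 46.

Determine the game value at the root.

46

B (Min): min(45, 62, 11) = 11
C (Min): min(49, 60, 41) = 41
D (Min): min(77, 94, 46) = 46
Root (Max): max(11, 41, 46) = 46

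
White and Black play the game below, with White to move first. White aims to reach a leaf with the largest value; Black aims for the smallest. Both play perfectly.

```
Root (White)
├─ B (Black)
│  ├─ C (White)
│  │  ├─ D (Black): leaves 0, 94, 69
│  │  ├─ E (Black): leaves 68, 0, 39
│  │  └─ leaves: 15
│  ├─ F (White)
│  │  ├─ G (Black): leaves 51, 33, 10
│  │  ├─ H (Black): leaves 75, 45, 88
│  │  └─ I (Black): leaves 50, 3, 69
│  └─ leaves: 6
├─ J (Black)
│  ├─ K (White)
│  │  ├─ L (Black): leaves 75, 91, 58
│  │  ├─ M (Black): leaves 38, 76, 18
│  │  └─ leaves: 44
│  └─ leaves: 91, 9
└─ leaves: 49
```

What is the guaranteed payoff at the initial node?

D (Black): min(0, 94, 69) = 0
E (Black): min(68, 0, 39) = 0
C (White): max(0, 0, 15) = 15
G (Black): min(51, 33, 10) = 10
H (Black): min(75, 45, 88) = 45
I (Black): min(50, 3, 69) = 3
F (White): max(10, 45, 3) = 45
B (Black): min(15, 45, 6) = 6
L (Black): min(75, 91, 58) = 58
M (Black): min(38, 76, 18) = 18
K (White): max(58, 18, 44) = 58
J (Black): min(58, 91, 9) = 9
Root (White): max(6, 9, 49) = 49

49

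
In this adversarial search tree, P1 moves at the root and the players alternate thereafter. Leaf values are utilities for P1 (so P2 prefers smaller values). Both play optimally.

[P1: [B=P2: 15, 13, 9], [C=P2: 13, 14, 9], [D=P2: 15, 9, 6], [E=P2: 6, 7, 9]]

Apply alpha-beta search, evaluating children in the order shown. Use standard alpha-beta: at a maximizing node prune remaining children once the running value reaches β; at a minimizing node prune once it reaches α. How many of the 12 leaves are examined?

9

B [α=-∞,β=+∞]: v=9
C [α=9,β=+∞]: v=9
D [α=9,β=+∞]: v=9 after child 2 ≤ α → α-cutoff, skip 1
E [α=9,β=+∞]: v=6 after child 1 ≤ α → α-cutoff, skip 2
Root [α=-∞,β=+∞]: v=9
Leaves evaluated: 9 of 12.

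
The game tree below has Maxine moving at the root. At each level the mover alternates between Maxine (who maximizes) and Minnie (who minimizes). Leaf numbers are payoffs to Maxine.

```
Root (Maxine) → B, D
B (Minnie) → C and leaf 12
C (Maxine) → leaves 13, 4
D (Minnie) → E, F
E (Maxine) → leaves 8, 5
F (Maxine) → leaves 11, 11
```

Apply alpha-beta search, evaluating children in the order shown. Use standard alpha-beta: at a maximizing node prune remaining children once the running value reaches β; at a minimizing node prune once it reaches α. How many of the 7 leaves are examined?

5

C [α=-∞,β=+∞]: v=13
B [α=-∞,β=+∞]: v=12
E [α=12,β=+∞]: v=8
D [α=12,β=+∞]: v=8 after child 1 ≤ α → α-cutoff, skip 1
Root [α=-∞,β=+∞]: v=12
Leaves evaluated: 5 of 7.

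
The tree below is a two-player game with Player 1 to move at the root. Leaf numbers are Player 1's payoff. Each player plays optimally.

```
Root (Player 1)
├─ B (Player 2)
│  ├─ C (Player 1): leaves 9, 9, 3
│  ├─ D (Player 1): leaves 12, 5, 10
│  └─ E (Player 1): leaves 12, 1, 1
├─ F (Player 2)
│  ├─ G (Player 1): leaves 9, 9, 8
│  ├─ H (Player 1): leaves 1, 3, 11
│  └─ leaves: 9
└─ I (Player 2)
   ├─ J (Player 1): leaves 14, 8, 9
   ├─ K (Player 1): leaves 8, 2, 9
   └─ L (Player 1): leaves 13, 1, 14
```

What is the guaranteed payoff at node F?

G: max(9, 9, 8) = 9
H: max(1, 3, 11) = 11
F: min(9, 11, 9) = 9

9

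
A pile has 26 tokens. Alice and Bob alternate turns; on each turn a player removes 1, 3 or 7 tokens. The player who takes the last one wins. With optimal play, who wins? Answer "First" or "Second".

Second

Positions where the player to move wins (W) vs loses (L):
i:   0  1  2  3  4  5  6  7  8  9 10 11 12 13 14 15 16 17 18 19 20 21 22 23 24 25 26
     L  W  L  W  L  W  L  W  L  W  L  W  L  W  L  W  L  W  L  W  L  W  L  W  L  W  L
Position 26 is L, so the second player wins.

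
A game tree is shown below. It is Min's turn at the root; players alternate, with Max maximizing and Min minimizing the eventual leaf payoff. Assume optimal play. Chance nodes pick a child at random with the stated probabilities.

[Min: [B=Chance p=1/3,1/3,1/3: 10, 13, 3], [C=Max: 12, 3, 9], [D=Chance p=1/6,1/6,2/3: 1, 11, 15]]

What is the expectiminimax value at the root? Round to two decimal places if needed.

8.67

B (Chance): 1/3·10 + 1/3·13 + 1/3·3 = 8.67
C (Max): max(12, 3, 9) = 12
D (Chance): 1/6·1 + 1/6·11 + 2/3·15 = 12
Root (Min): min(8.67, 12, 12) = 8.67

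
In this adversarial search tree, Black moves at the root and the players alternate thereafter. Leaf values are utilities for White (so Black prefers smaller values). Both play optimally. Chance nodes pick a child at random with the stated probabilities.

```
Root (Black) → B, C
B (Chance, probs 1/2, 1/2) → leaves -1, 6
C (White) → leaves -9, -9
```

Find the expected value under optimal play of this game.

B (Chance): 1/2·-1 + 1/2·6 = 2.5
C (White): max(-9, -9) = -9
Root (Black): min(2.5, -9) = -9

-9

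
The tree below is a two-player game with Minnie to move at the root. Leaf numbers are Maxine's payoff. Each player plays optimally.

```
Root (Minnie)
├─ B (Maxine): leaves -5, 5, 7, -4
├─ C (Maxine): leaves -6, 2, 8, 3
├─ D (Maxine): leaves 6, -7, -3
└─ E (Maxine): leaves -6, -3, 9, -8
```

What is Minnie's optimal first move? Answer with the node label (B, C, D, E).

B (Maxine): max(-5, 5, 7, -4) = 7
C (Maxine): max(-6, 2, 8, 3) = 8
D (Maxine): max(6, -7, -3) = 6
E (Maxine): max(-6, -3, 9, -8) = 9
Root (Minnie): min(7, 8, 6, 9) = 6
Minnie picks the child with the lowest value: D (value 6).

D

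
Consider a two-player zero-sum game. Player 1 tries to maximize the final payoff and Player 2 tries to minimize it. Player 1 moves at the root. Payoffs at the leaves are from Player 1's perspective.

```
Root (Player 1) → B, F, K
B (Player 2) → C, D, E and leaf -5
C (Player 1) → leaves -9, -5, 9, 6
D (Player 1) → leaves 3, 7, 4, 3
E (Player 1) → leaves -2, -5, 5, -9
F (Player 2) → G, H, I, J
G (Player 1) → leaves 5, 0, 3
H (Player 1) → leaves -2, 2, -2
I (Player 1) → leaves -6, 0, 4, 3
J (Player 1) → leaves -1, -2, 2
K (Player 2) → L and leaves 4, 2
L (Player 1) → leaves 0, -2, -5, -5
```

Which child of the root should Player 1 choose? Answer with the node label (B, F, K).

F

C (Player 1): max(-9, -5, 9, 6) = 9
D (Player 1): max(3, 7, 4, 3) = 7
E (Player 1): max(-2, -5, 5, -9) = 5
B (Player 2): min(9, 7, 5, -5) = -5
G (Player 1): max(5, 0, 3) = 5
H (Player 1): max(-2, 2, -2) = 2
I (Player 1): max(-6, 0, 4, 3) = 4
J (Player 1): max(-1, -2, 2) = 2
F (Player 2): min(5, 2, 4, 2) = 2
L (Player 1): max(0, -2, -5, -5) = 0
K (Player 2): min(0, 4, 2) = 0
Root (Player 1): max(-5, 2, 0) = 2
Player 1 picks the child with the highest value: F (value 2).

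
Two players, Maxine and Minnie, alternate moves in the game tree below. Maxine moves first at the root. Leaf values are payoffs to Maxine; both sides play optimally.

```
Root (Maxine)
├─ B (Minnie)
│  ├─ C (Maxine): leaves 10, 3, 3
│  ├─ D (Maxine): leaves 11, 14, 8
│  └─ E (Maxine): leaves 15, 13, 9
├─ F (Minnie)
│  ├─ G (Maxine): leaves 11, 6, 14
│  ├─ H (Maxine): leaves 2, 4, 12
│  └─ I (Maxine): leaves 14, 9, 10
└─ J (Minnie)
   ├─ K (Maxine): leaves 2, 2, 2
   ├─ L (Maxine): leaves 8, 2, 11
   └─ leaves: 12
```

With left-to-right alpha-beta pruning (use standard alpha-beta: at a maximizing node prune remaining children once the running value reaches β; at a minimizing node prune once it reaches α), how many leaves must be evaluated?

15

C [α=-∞,β=+∞]: v=10
D [α=-∞,β=10]: v=11 after child 1 ≥ β → β-cutoff, skip 2
E [α=-∞,β=10]: v=15 after child 1 ≥ β → β-cutoff, skip 2
B [α=-∞,β=+∞]: v=10
G [α=10,β=+∞]: v=14
H [α=10,β=14]: v=12
I [α=10,β=12]: v=14 after child 1 ≥ β → β-cutoff, skip 2
F [α=10,β=+∞]: v=12
K [α=12,β=+∞]: v=2
J [α=12,β=+∞]: v=2 after child 1 ≤ α → α-cutoff, skip 2
Root [α=-∞,β=+∞]: v=12
Leaves evaluated: 15 of 25.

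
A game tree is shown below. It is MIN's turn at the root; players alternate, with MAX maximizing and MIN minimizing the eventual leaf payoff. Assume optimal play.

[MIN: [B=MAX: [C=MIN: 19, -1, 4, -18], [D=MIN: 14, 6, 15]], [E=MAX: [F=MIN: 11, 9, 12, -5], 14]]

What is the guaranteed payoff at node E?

F: min(11, 9, 12, -5) = -5
E: max(-5, 14) = 14

14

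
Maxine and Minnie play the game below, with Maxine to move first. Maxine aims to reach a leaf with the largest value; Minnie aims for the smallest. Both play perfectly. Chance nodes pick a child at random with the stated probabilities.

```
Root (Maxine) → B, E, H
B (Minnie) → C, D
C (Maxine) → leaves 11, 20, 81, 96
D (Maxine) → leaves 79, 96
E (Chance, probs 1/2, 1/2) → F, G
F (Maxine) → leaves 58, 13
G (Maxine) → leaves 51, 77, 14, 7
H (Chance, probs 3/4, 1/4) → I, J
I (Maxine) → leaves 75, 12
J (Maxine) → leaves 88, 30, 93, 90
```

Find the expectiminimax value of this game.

96

C (Maxine): max(11, 20, 81, 96) = 96
D (Maxine): max(79, 96) = 96
B (Minnie): min(96, 96) = 96
F (Maxine): max(58, 13) = 58
G (Maxine): max(51, 77, 14, 7) = 77
E (Chance): 1/2·58 + 1/2·77 = 67.5
I (Maxine): max(75, 12) = 75
J (Maxine): max(88, 30, 93, 90) = 93
H (Chance): 3/4·75 + 1/4·93 = 79.5
Root (Maxine): max(96, 67.5, 79.5) = 96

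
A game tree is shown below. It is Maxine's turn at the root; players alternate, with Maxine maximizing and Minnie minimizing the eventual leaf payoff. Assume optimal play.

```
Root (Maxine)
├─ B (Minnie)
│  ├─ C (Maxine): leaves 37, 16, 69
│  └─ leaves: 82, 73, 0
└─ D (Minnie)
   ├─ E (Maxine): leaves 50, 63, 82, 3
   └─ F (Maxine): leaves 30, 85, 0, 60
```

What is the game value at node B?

0

C: max(37, 16, 69) = 69
B: min(69, 82, 73, 0) = 0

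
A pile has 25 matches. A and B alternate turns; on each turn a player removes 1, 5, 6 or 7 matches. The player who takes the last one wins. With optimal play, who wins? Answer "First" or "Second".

First

Mark each pile size as W (mover wins) or L (mover loses):
i:   0  1  2  3  4  5  6  7  8  9 10 11 12 13 14 15 16 17 18 19 20 21 22 23 24 25
     L  W  L  W  L  W  W  W  W  W  W  W  L  W  L  W  L  W  W  W  W  W  W  W  L  W
Position 25 is W, so the first player wins.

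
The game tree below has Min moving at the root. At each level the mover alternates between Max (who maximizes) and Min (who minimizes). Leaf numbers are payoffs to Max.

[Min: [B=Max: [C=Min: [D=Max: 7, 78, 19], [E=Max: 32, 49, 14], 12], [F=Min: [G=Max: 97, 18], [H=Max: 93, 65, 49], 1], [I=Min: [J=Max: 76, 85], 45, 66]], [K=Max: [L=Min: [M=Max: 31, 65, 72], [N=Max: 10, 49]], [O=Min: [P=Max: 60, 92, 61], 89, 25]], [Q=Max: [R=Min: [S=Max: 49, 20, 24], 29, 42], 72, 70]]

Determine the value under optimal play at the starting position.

D (Max): max(7, 78, 19) = 78
E (Max): max(32, 49, 14) = 49
C (Min): min(78, 49, 12) = 12
G (Max): max(97, 18) = 97
H (Max): max(93, 65, 49) = 93
F (Min): min(97, 93, 1) = 1
J (Max): max(76, 85) = 85
I (Min): min(85, 45, 66) = 45
B (Max): max(12, 1, 45) = 45
M (Max): max(31, 65, 72) = 72
N (Max): max(10, 49) = 49
L (Min): min(72, 49) = 49
P (Max): max(60, 92, 61) = 92
O (Min): min(92, 89, 25) = 25
K (Max): max(49, 25) = 49
S (Max): max(49, 20, 24) = 49
R (Min): min(49, 29, 42) = 29
Q (Max): max(29, 72, 70) = 72
Root (Min): min(45, 49, 72) = 45

45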